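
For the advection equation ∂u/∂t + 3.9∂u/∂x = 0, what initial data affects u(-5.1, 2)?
A single point: x = -12.9. The characteristic through (-5.1, 2) is x - 3.9t = const, so x = -5.1 - 3.9·2 = -12.9.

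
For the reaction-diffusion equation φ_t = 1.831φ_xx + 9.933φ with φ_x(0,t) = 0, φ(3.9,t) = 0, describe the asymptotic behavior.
φ grows unboundedly. Reaction dominates diffusion (r=9.933 > κπ²/(4L²)≈0.3); solution grows exponentially.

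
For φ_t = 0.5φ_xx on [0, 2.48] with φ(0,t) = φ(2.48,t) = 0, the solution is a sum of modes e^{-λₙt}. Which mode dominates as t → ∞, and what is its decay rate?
Eigenvalues: λₙ = 0.5n²π²/2.48².
First three modes:
  n=1: λ₁ = 0.5π²/2.48² ≈ 0.802
  n=2: λ₂ = 2π²/2.48² ≈ 3.209 (4× faster decay)
  n=3: λ₃ = 4.5π²/2.48² ≈ 7.221 (9× faster decay)
As t → ∞, higher modes decay exponentially faster. The n=1 mode dominates: φ ~ c₁ sin(πx/2.48) e^{-λ₁t}.
Decay rate: λ₁ = 0.5π²/2.48² ≈ 0.802.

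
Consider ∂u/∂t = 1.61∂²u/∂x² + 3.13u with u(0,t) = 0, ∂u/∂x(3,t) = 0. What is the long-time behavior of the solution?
As t → ∞, u grows unboundedly. Reaction dominates diffusion (r=3.13 > κπ²/(4L²)≈0.44); solution grows exponentially.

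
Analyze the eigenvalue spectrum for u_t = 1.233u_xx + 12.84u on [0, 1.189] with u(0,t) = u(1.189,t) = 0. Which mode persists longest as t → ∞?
Eigenvalues: λₙ = 1.233n²π²/1.189² - 12.84.
First three modes:
  n=1: λ₁ = 1.233π²/1.189² - 12.84 ≈ -4.232
  n=2: λ₂ = 4.932π²/1.189² - 12.84 ≈ 21.592
  n=3: λ₃ = 11.097π²/1.189² - 12.84 ≈ 64.631
Since 1.233π²/1.189² ≈ 8.608 < 12.84, λ₁ < 0.
The n=1 mode grows fastest (−λₙ is largest for n=1) → dominates.
Asymptotic: u ~ c₁ sin(πx/1.189) e^{4.232t} (exponential growth at rate −λ₁ ≈ 4.232).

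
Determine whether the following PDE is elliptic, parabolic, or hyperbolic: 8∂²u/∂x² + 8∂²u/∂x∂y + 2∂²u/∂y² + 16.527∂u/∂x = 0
Coefficients: A = 8, B = 8, C = 2. B² - 4AC = 0, which is zero, so the equation is parabolic.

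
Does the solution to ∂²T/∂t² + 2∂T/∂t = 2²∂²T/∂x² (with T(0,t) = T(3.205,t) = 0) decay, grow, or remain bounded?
T → 0. Damping (γ=2) dissipates energy; oscillations decay exponentially.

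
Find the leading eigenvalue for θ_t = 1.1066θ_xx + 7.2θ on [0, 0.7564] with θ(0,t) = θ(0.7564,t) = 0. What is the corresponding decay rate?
Eigenvalues: λₙ = 1.1066n²π²/0.7564² - 7.2.
First three modes:
  n=1: λ₁ = 1.1066π²/0.7564² - 7.2 ≈ 11.889
  n=2: λ₂ = 4.4264π²/0.7564² - 7.2 ≈ 69.157
  n=3: λ₃ = 9.9594π²/0.7564² - 7.2 ≈ 164.603
Since 1.1066π²/0.7564² ≈ 19.089 > 7.2, all λₙ > 0.
The n=1 mode decays slowest → dominates as t → ∞.
Asymptotic: θ ~ c₁ sin(πx/0.7564) e^{-λ₁t} with decay rate λ₁ ≈ 11.889.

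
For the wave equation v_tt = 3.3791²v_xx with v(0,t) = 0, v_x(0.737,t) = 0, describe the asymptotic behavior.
v oscillates (no decay). Energy is conserved; the solution oscillates indefinitely as standing waves.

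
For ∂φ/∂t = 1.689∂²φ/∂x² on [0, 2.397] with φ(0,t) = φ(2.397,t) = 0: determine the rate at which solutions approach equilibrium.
Eigenvalues: λₙ = 1.689n²π²/2.397².
First three modes:
  n=1: λ₁ = 1.689π²/2.397² ≈ 2.901
  n=2: λ₂ = 6.756π²/2.397² ≈ 11.605 (4× faster decay)
  n=3: λ₃ = 15.201π²/2.397² ≈ 26.112 (9× faster decay)
As t → ∞, higher modes decay exponentially faster. The n=1 mode dominates: φ ~ c₁ sin(πx/2.397) e^{-λ₁t}.
Decay rate: λ₁ = 1.689π²/2.397² ≈ 2.901.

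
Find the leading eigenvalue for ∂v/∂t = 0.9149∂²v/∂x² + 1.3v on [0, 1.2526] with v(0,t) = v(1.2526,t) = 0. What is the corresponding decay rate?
Eigenvalues: λₙ = 0.9149n²π²/1.2526² - 1.3.
First three modes:
  n=1: λ₁ = 0.9149π²/1.2526² - 1.3 ≈ 4.455
  n=2: λ₂ = 3.6596π²/1.2526² - 1.3 ≈ 21.72
  n=3: λ₃ = 8.2341π²/1.2526² - 1.3 ≈ 50.495
Since 0.9149π²/1.2526² ≈ 5.755 > 1.3, all λₙ > 0.
The n=1 mode decays slowest → dominates as t → ∞.
Asymptotic: v ~ c₁ sin(πx/1.2526) e^{-λ₁t} with decay rate λ₁ ≈ 4.455.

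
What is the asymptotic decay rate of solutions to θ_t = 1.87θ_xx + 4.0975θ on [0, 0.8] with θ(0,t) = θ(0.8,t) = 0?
Eigenvalues: λₙ = 1.87n²π²/0.8² - 4.0975.
First three modes:
  n=1: λ₁ = 1.87π²/0.8² - 4.0975 ≈ 24.74
  n=2: λ₂ = 7.48π²/0.8² - 4.0975 ≈ 111.254
  n=3: λ₃ = 16.83π²/0.8² - 4.0975 ≈ 255.442
Since 1.87π²/0.8² ≈ 28.838 > 4.0975, all λₙ > 0.
The n=1 mode decays slowest → dominates as t → ∞.
Asymptotic: θ ~ c₁ sin(πx/0.8) e^{-λ₁t} with decay rate λ₁ ≈ 24.74.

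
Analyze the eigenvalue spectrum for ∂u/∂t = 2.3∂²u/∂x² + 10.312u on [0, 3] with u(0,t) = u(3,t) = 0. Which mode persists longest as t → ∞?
Eigenvalues: λₙ = 2.3n²π²/3² - 10.312.
First three modes:
  n=1: λ₁ = 2.3π²/3² - 10.312 ≈ -7.79
  n=2: λ₂ = 9.2π²/3² - 10.312 ≈ -0.223
  n=3: λ₃ = 20.7π²/3² - 10.312 ≈ 12.388
Since 2.3π²/3² ≈ 2.522 < 10.312, λ₁ < 0.
The n=1 mode grows fastest (−λₙ is largest for n=1) → dominates.
Asymptotic: u ~ c₁ sin(πx/3) e^{7.79t} (exponential growth at rate −λ₁ ≈ 7.79).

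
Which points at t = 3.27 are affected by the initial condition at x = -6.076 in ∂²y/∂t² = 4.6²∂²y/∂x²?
Domain of influence: [-21.118, 8.966]. Data at x = -6.076 spreads outward at speed 4.6.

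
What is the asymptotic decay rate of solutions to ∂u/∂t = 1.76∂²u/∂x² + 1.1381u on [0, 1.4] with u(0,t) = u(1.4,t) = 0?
Eigenvalues: λₙ = 1.76n²π²/1.4² - 1.1381.
First three modes:
  n=1: λ₁ = 1.76π²/1.4² - 1.1381 ≈ 7.724
  n=2: λ₂ = 7.04π²/1.4² - 1.1381 ≈ 34.312
  n=3: λ₃ = 15.84π²/1.4² - 1.1381 ≈ 78.624
Since 1.76π²/1.4² ≈ 8.863 > 1.1381, all λₙ > 0.
The n=1 mode decays slowest → dominates as t → ∞.
Asymptotic: u ~ c₁ sin(πx/1.4) e^{-λ₁t} with decay rate λ₁ ≈ 7.724.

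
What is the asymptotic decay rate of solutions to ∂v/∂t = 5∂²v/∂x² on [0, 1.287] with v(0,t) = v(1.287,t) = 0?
Eigenvalues: λₙ = 5n²π²/1.287².
First three modes:
  n=1: λ₁ = 5π²/1.287² ≈ 29.793
  n=2: λ₂ = 20π²/1.287² ≈ 119.172 (4× faster decay)
  n=3: λ₃ = 45π²/1.287² ≈ 268.136 (9× faster decay)
As t → ∞, higher modes decay exponentially faster. The n=1 mode dominates: v ~ c₁ sin(πx/1.287) e^{-λ₁t}.
Decay rate: λ₁ = 5π²/1.287² ≈ 29.793.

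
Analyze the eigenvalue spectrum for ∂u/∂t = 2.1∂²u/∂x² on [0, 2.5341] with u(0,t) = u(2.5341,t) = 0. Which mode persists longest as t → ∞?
Eigenvalues: λₙ = 2.1n²π²/2.5341².
First three modes:
  n=1: λ₁ = 2.1π²/2.5341² ≈ 3.228
  n=2: λ₂ = 8.4π²/2.5341² ≈ 12.91 (4× faster decay)
  n=3: λ₃ = 18.9π²/2.5341² ≈ 29.048 (9× faster decay)
As t → ∞, higher modes decay exponentially faster. The n=1 mode dominates: u ~ c₁ sin(πx/2.5341) e^{-λ₁t}.
Decay rate: λ₁ = 2.1π²/2.5341² ≈ 3.228.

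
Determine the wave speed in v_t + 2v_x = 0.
Speed = 2. Information travels along x - 2t = const (rightward).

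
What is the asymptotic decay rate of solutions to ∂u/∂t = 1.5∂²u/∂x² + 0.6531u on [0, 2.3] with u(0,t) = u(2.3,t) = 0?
Eigenvalues: λₙ = 1.5n²π²/2.3² - 0.6531.
First three modes:
  n=1: λ₁ = 1.5π²/2.3² - 0.6531 ≈ 2.145
  n=2: λ₂ = 6π²/2.3² - 0.6531 ≈ 10.541
  n=3: λ₃ = 13.5π²/2.3² - 0.6531 ≈ 24.534
Since 1.5π²/2.3² ≈ 2.799 > 0.6531, all λₙ > 0.
The n=1 mode decays slowest → dominates as t → ∞.
Asymptotic: u ~ c₁ sin(πx/2.3) e^{-λ₁t} with decay rate λ₁ ≈ 2.145.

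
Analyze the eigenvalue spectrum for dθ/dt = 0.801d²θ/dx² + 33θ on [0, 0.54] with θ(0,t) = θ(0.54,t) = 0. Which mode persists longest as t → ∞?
Eigenvalues: λₙ = 0.801n²π²/0.54² - 33.
First three modes:
  n=1: λ₁ = 0.801π²/0.54² - 33 ≈ -5.889
  n=2: λ₂ = 3.204π²/0.54² - 33 ≈ 75.444
  n=3: λ₃ = 7.209π²/0.54² - 33 ≈ 210.999
Since 0.801π²/0.54² ≈ 27.111 < 33, λ₁ < 0.
The n=1 mode grows fastest (−λₙ is largest for n=1) → dominates.
Asymptotic: θ ~ c₁ sin(πx/0.54) e^{5.889t} (exponential growth at rate −λ₁ ≈ 5.889).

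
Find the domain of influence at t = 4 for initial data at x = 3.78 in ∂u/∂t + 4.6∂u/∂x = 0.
At x = 22.18. The characteristic carries data from (3.78, 0) to (22.18, 4).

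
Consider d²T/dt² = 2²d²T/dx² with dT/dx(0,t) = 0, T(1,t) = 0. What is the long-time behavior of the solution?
As t → ∞, T oscillates (no decay). Energy is conserved; the solution oscillates indefinitely as standing waves.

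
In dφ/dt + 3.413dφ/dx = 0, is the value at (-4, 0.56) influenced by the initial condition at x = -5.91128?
Yes. The characteristic through (-4, 0.56) passes through x = -5.91128.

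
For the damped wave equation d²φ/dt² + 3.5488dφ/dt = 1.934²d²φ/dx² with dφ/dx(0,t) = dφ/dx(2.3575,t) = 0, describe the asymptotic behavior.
φ → constant (steady state). Damping (γ=3.5488) dissipates the nonconstant modes; with Neumann BCs the spatial average obeys M''+γM'=0 and tends to a finite limit.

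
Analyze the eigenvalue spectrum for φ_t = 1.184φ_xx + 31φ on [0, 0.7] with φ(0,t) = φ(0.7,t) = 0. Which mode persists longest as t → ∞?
Eigenvalues: λₙ = 1.184n²π²/0.7² - 31.
First three modes:
  n=1: λ₁ = 1.184π²/0.7² - 31 ≈ -7.152
  n=2: λ₂ = 4.736π²/0.7² - 31 ≈ 64.393
  n=3: λ₃ = 10.656π²/0.7² - 31 ≈ 183.634
Since 1.184π²/0.7² ≈ 23.848 < 31, λ₁ < 0.
The n=1 mode grows fastest (−λₙ is largest for n=1) → dominates.
Asymptotic: φ ~ c₁ sin(πx/0.7) e^{7.152t} (exponential growth at rate −λ₁ ≈ 7.152).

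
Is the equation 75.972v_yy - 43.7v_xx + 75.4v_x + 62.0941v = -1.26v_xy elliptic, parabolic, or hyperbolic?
Rewriting in standard form: -43.7v_xx + 1.26v_xy + 75.972v_yy + 75.4v_x + 62.0941v = 0. Computing B² - 4AC with A = -43.7, B = 1.26, C = 75.972: discriminant = 13281.4932 (positive). Answer: hyperbolic.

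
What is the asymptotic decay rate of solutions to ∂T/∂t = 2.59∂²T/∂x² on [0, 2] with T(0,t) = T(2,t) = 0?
Eigenvalues: λₙ = 2.59n²π²/2².
First three modes:
  n=1: λ₁ = 2.59π²/2² ≈ 6.391
  n=2: λ₂ = 10.36π²/2² ≈ 25.562 (4× faster decay)
  n=3: λ₃ = 23.31π²/2² ≈ 57.515 (9× faster decay)
As t → ∞, higher modes decay exponentially faster. The n=1 mode dominates: T ~ c₁ sin(πx/2) e^{-λ₁t}.
Decay rate: λ₁ = 2.59π²/2² ≈ 6.391.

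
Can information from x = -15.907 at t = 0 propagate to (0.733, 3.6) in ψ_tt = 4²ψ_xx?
No. The domain of dependence is [-13.667, 15.133], and -15.907 is outside this interval.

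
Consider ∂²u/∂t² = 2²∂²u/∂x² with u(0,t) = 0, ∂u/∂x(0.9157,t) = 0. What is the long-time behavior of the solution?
As t → ∞, u oscillates (no decay). Energy is conserved; the solution oscillates indefinitely as standing waves.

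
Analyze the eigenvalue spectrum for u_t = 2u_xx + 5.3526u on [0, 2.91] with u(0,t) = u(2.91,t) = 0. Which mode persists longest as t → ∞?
Eigenvalues: λₙ = 2n²π²/2.91² - 5.3526.
First three modes:
  n=1: λ₁ = 2π²/2.91² - 5.3526 ≈ -3.022
  n=2: λ₂ = 8π²/2.91² - 5.3526 ≈ 3.971
  n=3: λ₃ = 18π²/2.91² - 5.3526 ≈ 15.626
Since 2π²/2.91² ≈ 2.331 < 5.3526, λ₁ < 0.
The n=1 mode grows fastest (−λₙ is largest for n=1) → dominates.
Asymptotic: u ~ c₁ sin(πx/2.91) e^{3.022t} (exponential growth at rate −λ₁ ≈ 3.022).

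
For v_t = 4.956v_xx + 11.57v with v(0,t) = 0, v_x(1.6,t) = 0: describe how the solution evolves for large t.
v grows unboundedly. Reaction dominates diffusion (r=11.57 > κπ²/(4L²)≈4.78); solution grows exponentially.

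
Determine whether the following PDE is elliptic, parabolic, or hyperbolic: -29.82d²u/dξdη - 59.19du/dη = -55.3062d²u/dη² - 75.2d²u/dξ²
Rewriting in standard form: 75.2d²u/dξ² - 29.82d²u/dξdη + 55.3062d²u/dη² - 59.19du/dη = 0. Coefficients: A = 75.2, B = -29.82, C = 55.3062. B² - 4AC = -15746.87256, which is negative, so the equation is elliptic.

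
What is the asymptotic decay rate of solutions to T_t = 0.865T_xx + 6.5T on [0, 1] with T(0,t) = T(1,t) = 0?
Eigenvalues: λₙ = 0.865n²π²/1² - 6.5.
First three modes:
  n=1: λ₁ = 0.865π² - 6.5 ≈ 2.037
  n=2: λ₂ = 3.46π² - 6.5 ≈ 27.649
  n=3: λ₃ = 7.785π² - 6.5 ≈ 70.335
Since 0.865π² ≈ 8.537 > 6.5, all λₙ > 0.
The n=1 mode decays slowest → dominates as t → ∞.
Asymptotic: T ~ c₁ sin(πx/1) e^{-λ₁t} with decay rate λ₁ ≈ 2.037.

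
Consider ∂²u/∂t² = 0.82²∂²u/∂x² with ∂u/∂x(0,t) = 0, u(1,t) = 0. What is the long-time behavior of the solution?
As t → ∞, u oscillates (no decay). Energy is conserved; the solution oscillates indefinitely as standing waves.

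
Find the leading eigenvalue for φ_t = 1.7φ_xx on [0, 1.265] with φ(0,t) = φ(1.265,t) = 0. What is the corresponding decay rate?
Eigenvalues: λₙ = 1.7n²π²/1.265².
First three modes:
  n=1: λ₁ = 1.7π²/1.265² ≈ 10.485
  n=2: λ₂ = 6.8π²/1.265² ≈ 41.94 (4× faster decay)
  n=3: λ₃ = 15.3π²/1.265² ≈ 94.365 (9× faster decay)
As t → ∞, higher modes decay exponentially faster. The n=1 mode dominates: φ ~ c₁ sin(πx/1.265) e^{-λ₁t}.
Decay rate: λ₁ = 1.7π²/1.265² ≈ 10.485.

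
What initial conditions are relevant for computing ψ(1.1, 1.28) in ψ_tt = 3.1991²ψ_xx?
Domain of dependence: [-2.994848, 5.194848]. Signals travel at speed 3.1991, so data within |x - 1.1| ≤ 3.1991·1.28 = 4.094848 can reach the point.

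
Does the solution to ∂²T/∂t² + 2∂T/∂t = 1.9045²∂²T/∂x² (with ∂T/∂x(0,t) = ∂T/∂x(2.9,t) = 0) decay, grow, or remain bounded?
T → constant (steady state). Damping (γ=2) dissipates the nonconstant modes; with Neumann BCs the spatial average obeys M''+γM'=0 and tends to a finite limit.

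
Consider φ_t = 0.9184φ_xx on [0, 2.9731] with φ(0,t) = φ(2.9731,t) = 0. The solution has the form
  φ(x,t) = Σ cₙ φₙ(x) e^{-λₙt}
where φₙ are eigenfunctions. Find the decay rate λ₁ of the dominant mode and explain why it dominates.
Eigenvalues: λₙ = 0.9184n²π²/2.9731².
First three modes:
  n=1: λ₁ = 0.9184π²/2.9731² ≈ 1.025
  n=2: λ₂ = 3.6736π²/2.9731² ≈ 4.102 (4× faster decay)
  n=3: λ₃ = 8.2656π²/2.9731² ≈ 9.229 (9× faster decay)
As t → ∞, higher modes decay exponentially faster. The n=1 mode dominates: φ ~ c₁ sin(πx/2.9731) e^{-λ₁t}.
Decay rate: λ₁ = 0.9184π²/2.9731² ≈ 1.025.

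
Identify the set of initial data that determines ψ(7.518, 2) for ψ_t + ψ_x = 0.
A single point: x = 5.518. The characteristic through (7.518, 2) is x - 1t = const, so x = 7.518 - 1·2 = 5.518.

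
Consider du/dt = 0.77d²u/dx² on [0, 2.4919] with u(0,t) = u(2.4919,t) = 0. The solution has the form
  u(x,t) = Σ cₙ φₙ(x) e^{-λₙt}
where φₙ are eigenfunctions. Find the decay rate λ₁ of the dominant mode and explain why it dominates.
Eigenvalues: λₙ = 0.77n²π²/2.4919².
First three modes:
  n=1: λ₁ = 0.77π²/2.4919² ≈ 1.224
  n=2: λ₂ = 3.08π²/2.4919² ≈ 4.895 (4× faster decay)
  n=3: λ₃ = 6.93π²/2.4919² ≈ 11.015 (9× faster decay)
As t → ∞, higher modes decay exponentially faster. The n=1 mode dominates: u ~ c₁ sin(πx/2.4919) e^{-λ₁t}.
Decay rate: λ₁ = 0.77π²/2.4919² ≈ 1.224.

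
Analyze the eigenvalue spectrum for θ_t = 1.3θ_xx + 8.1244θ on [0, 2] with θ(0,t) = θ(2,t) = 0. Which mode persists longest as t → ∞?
Eigenvalues: λₙ = 1.3n²π²/2² - 8.1244.
First three modes:
  n=1: λ₁ = 1.3π²/2² - 8.1244 ≈ -4.917
  n=2: λ₂ = 5.2π²/2² - 8.1244 ≈ 4.706
  n=3: λ₃ = 11.7π²/2² - 8.1244 ≈ 20.744
Since 1.3π²/2² ≈ 3.208 < 8.1244, λ₁ < 0.
The n=1 mode grows fastest (−λₙ is largest for n=1) → dominates.
Asymptotic: θ ~ c₁ sin(πx/2) e^{4.917t} (exponential growth at rate −λ₁ ≈ 4.917).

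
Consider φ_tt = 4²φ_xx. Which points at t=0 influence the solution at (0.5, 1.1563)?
Domain of dependence: [-4.1252, 5.1252]. Signals travel at speed 4, so data within |x - 0.5| ≤ 4·1.1563 = 4.6252 can reach the point.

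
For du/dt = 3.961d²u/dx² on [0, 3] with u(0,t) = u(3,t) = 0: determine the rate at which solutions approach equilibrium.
Eigenvalues: λₙ = 3.961n²π²/3².
First three modes:
  n=1: λ₁ = 3.961π²/3² ≈ 4.344
  n=2: λ₂ = 15.844π²/3² ≈ 17.375 (4× faster decay)
  n=3: λ₃ = 35.649π²/3² ≈ 39.094 (9× faster decay)
As t → ∞, higher modes decay exponentially faster. The n=1 mode dominates: u ~ c₁ sin(πx/3) e^{-λ₁t}.
Decay rate: λ₁ = 3.961π²/3² ≈ 4.344.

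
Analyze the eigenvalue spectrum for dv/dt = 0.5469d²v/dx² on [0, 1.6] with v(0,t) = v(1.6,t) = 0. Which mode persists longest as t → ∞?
Eigenvalues: λₙ = 0.5469n²π²/1.6².
First three modes:
  n=1: λ₁ = 0.5469π²/1.6² ≈ 2.108
  n=2: λ₂ = 2.1876π²/1.6² ≈ 8.434 (4× faster decay)
  n=3: λ₃ = 4.9221π²/1.6² ≈ 18.976 (9× faster decay)
As t → ∞, higher modes decay exponentially faster. The n=1 mode dominates: v ~ c₁ sin(πx/1.6) e^{-λ₁t}.
Decay rate: λ₁ = 0.5469π²/1.6² ≈ 2.108.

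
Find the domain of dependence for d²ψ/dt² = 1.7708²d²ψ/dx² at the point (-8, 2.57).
Domain of dependence: [-12.550956, -3.449044]. Signals travel at speed 1.7708, so data within |x - -8| ≤ 1.7708·2.57 = 4.550956 can reach the point.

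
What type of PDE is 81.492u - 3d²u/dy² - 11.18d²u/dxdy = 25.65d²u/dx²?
Rewriting in standard form: -25.65d²u/dx² - 11.18d²u/dxdy - 3d²u/dy² + 81.492u = 0. With A = -25.65, B = -11.18, C = -3, the discriminant is -182.8076. This is an elliptic PDE.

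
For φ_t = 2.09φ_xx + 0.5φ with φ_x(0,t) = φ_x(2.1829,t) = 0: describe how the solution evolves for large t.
φ grows unboundedly. With Neumann BCs the constant mode has diffusion eigenvalue 0, so any r > 0 makes it grow like e^(0.5t); solution grows exponentially.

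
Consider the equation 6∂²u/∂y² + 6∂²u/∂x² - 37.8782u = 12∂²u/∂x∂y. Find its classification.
Rewriting in standard form: 6∂²u/∂x² - 12∂²u/∂x∂y + 6∂²u/∂y² - 37.8782u = 0. Parabolic. (A = 6, B = -12, C = 6 gives B² - 4AC = 0.)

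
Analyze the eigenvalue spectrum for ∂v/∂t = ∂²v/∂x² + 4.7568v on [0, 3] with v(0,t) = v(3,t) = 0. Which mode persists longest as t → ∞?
Eigenvalues: λₙ = n²π²/3² - 4.7568.
First three modes:
  n=1: λ₁ = π²/3² - 4.7568 ≈ -3.66
  n=2: λ₂ = 4π²/3² - 4.7568 ≈ -0.37
  n=3: λ₃ = 9π²/3² - 4.7568 ≈ 5.113
Since π²/3² ≈ 1.097 < 4.7568, λ₁ < 0.
The n=1 mode grows fastest (−λₙ is largest for n=1) → dominates.
Asymptotic: v ~ c₁ sin(πx/3) e^{3.66t} (exponential growth at rate −λ₁ ≈ 3.66).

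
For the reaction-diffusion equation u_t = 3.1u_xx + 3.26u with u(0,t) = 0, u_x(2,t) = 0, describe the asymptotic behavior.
u grows unboundedly. Reaction dominates diffusion (r=3.26 > κπ²/(4L²)≈1.91); solution grows exponentially.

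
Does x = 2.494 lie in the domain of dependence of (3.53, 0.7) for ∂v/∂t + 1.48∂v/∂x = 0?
Yes. The characteristic through (3.53, 0.7) passes through x = 2.494.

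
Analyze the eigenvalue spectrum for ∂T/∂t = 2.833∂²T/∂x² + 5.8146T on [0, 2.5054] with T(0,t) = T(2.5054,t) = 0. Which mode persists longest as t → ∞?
Eigenvalues: λₙ = 2.833n²π²/2.5054² - 5.8146.
First three modes:
  n=1: λ₁ = 2.833π²/2.5054² - 5.8146 ≈ -1.36
  n=2: λ₂ = 11.332π²/2.5054² - 5.8146 ≈ 12.003
  n=3: λ₃ = 25.497π²/2.5054² - 5.8146 ≈ 34.275
Since 2.833π²/2.5054² ≈ 4.454 < 5.8146, λ₁ < 0.
The n=1 mode grows fastest (−λₙ is largest for n=1) → dominates.
Asymptotic: T ~ c₁ sin(πx/2.5054) e^{1.36t} (exponential growth at rate −λ₁ ≈ 1.36).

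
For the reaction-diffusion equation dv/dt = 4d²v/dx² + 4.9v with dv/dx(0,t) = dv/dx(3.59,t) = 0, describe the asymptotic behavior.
v grows unboundedly. With Neumann BCs the constant mode has diffusion eigenvalue 0, so any r > 0 makes it grow like e^(4.9t); solution grows exponentially.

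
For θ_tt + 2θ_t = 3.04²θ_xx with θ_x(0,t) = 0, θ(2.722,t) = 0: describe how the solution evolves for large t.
θ → 0. Damping (γ=2) dissipates energy; oscillations decay exponentially.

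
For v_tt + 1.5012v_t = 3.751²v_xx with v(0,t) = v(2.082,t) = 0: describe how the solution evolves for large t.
v → 0. Damping (γ=1.5012) dissipates energy; oscillations decay exponentially.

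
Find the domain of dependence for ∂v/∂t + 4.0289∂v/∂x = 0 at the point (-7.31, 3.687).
A single point: x = -22.1645543. The characteristic through (-7.31, 3.687) is x - 4.0289t = const, so x = -7.31 - 4.0289·3.687 = -22.1645543.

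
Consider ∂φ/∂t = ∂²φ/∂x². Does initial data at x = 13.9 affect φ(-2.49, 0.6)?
Yes, for any finite x. The heat equation has infinite propagation speed, so all initial data affects all points at any t > 0.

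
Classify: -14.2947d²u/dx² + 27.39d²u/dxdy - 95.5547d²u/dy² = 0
Elliptic (discriminant = -4713.49098036).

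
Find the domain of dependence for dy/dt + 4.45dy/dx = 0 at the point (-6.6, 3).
A single point: x = -19.95. The characteristic through (-6.6, 3) is x - 4.45t = const, so x = -6.6 - 4.45·3 = -19.95.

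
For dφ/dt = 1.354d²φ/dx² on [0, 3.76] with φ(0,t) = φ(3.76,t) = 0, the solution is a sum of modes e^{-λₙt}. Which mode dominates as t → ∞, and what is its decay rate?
Eigenvalues: λₙ = 1.354n²π²/3.76².
First three modes:
  n=1: λ₁ = 1.354π²/3.76² ≈ 0.945
  n=2: λ₂ = 5.416π²/3.76² ≈ 3.781 (4× faster decay)
  n=3: λ₃ = 12.186π²/3.76² ≈ 8.507 (9× faster decay)
As t → ∞, higher modes decay exponentially faster. The n=1 mode dominates: φ ~ c₁ sin(πx/3.76) e^{-λ₁t}.
Decay rate: λ₁ = 1.354π²/3.76² ≈ 0.945.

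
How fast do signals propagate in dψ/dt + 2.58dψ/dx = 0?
Speed = 2.58. Information travels along x - 2.58t = const (rightward).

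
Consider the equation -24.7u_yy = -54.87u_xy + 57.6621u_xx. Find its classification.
Rewriting in standard form: -57.6621u_xx + 54.87u_xy - 24.7u_yy = 0. Elliptic. (A = -57.6621, B = 54.87, C = -24.7 gives B² - 4AC = -2686.29858.)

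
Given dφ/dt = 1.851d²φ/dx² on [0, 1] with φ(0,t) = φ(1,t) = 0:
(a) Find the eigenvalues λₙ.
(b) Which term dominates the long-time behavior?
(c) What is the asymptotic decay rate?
Eigenvalues: λₙ = 1.851n²π².
First three modes:
  n=1: λ₁ = 1.851π² ≈ 18.269
  n=2: λ₂ = 7.404π² ≈ 73.075 (4× faster decay)
  n=3: λ₃ = 16.659π² ≈ 164.418 (9× faster decay)
As t → ∞, higher modes decay exponentially faster. The n=1 mode dominates: φ ~ c₁ sin(πx) e^{-λ₁t}.
Decay rate: λ₁ = 1.851π² ≈ 18.269.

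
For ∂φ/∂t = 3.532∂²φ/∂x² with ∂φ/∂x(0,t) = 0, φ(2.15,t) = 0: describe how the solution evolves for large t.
φ → 0. Heat escapes through the Dirichlet boundary.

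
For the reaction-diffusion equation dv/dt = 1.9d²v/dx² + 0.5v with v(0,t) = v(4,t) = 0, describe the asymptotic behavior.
v → 0. Diffusion dominates reaction (r=0.5 < κπ²/L²≈1.17); solution decays.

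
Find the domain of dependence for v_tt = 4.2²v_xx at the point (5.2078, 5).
Domain of dependence: [-15.7922, 26.2078]. Signals travel at speed 4.2, so data within |x - 5.2078| ≤ 4.2·5 = 21 can reach the point.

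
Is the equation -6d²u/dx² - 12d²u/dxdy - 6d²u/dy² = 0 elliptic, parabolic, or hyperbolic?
Computing B² - 4AC with A = -6, B = -12, C = -6: discriminant = 0 (zero). Answer: parabolic.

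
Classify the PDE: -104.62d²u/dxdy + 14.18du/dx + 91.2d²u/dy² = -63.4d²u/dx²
Rewriting in standard form: 63.4d²u/dx² - 104.62d²u/dxdy + 91.2d²u/dy² + 14.18du/dx = 0. A = 63.4, B = -104.62, C = 91.2. Discriminant B² - 4AC = -12182.9756. Since -12182.9756 < 0, elliptic.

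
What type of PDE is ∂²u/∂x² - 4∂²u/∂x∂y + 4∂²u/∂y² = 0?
With A = 1, B = -4, C = 4, the discriminant is 0. This is a parabolic PDE.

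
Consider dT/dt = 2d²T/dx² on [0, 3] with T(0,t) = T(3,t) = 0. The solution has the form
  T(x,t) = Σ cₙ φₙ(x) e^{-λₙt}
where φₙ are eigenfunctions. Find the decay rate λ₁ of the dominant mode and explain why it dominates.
Eigenvalues: λₙ = 2n²π²/3².
First three modes:
  n=1: λ₁ = 2π²/3² ≈ 2.193
  n=2: λ₂ = 8π²/3² ≈ 8.773 (4× faster decay)
  n=3: λ₃ = 18π²/3² ≈ 19.739 (9× faster decay)
As t → ∞, higher modes decay exponentially faster. The n=1 mode dominates: T ~ c₁ sin(πx/3) e^{-λ₁t}.
Decay rate: λ₁ = 2π²/3² ≈ 2.193.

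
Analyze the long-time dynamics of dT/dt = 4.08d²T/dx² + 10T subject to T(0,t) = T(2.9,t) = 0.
Long-time behavior: T grows unboundedly. Reaction dominates diffusion (r=10 > κπ²/L²≈4.79); solution grows exponentially.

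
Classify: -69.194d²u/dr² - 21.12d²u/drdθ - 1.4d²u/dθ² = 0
Hyperbolic (discriminant = 58.568).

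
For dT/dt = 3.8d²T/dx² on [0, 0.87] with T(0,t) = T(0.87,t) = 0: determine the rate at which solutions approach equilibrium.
Eigenvalues: λₙ = 3.8n²π²/0.87².
First three modes:
  n=1: λ₁ = 3.8π²/0.87² ≈ 49.55
  n=2: λ₂ = 15.2π²/0.87² ≈ 198.201 (4× faster decay)
  n=3: λ₃ = 34.2π²/0.87² ≈ 445.951 (9× faster decay)
As t → ∞, higher modes decay exponentially faster. The n=1 mode dominates: T ~ c₁ sin(πx/0.87) e^{-λ₁t}.
Decay rate: λ₁ = 3.8π²/0.87² ≈ 49.55.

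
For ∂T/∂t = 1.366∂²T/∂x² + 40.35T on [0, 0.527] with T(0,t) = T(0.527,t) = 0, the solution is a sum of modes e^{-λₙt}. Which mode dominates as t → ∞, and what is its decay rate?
Eigenvalues: λₙ = 1.366n²π²/0.527² - 40.35.
First three modes:
  n=1: λ₁ = 1.366π²/0.527² - 40.35 ≈ 8.193
  n=2: λ₂ = 5.464π²/0.527² - 40.35 ≈ 153.823
  n=3: λ₃ = 12.294π²/0.527² - 40.35 ≈ 396.54
Since 1.366π²/0.527² ≈ 48.543 > 40.35, all λₙ > 0.
The n=1 mode decays slowest → dominates as t → ∞.
Asymptotic: T ~ c₁ sin(πx/0.527) e^{-λ₁t} with decay rate λ₁ ≈ 8.193.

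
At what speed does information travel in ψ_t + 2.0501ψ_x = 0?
Speed = 2.0501. Information travels along x - 2.0501t = const (rightward).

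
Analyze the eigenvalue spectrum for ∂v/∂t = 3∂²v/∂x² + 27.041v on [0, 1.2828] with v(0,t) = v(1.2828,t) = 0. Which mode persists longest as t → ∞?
Eigenvalues: λₙ = 3n²π²/1.2828² - 27.041.
First three modes:
  n=1: λ₁ = 3π²/1.2828² - 27.041 ≈ -9.048
  n=2: λ₂ = 12π²/1.2828² - 27.041 ≈ 44.931
  n=3: λ₃ = 27π²/1.2828² - 27.041 ≈ 134.896
Since 3π²/1.2828² ≈ 17.993 < 27.041, λ₁ < 0.
The n=1 mode grows fastest (−λₙ is largest for n=1) → dominates.
Asymptotic: v ~ c₁ sin(πx/1.2828) e^{9.048t} (exponential growth at rate −λ₁ ≈ 9.048).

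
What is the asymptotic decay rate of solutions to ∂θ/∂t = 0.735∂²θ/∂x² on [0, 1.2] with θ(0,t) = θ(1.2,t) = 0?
Eigenvalues: λₙ = 0.735n²π²/1.2².
First three modes:
  n=1: λ₁ = 0.735π²/1.2² ≈ 5.038
  n=2: λ₂ = 2.94π²/1.2² ≈ 20.15 (4× faster decay)
  n=3: λ₃ = 6.615π²/1.2² ≈ 45.338 (9× faster decay)
As t → ∞, higher modes decay exponentially faster. The n=1 mode dominates: θ ~ c₁ sin(πx/1.2) e^{-λ₁t}.
Decay rate: λ₁ = 0.735π²/1.2² ≈ 5.038.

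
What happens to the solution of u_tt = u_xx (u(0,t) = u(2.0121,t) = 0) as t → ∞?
u oscillates (no decay). Energy is conserved; the solution oscillates indefinitely as standing waves.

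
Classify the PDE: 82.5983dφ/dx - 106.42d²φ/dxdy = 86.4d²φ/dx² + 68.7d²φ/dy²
Rewriting in standard form: -86.4d²φ/dx² - 106.42d²φ/dxdy - 68.7d²φ/dy² + 82.5983dφ/dx = 0. A = -86.4, B = -106.42, C = -68.7. Discriminant B² - 4AC = -12417.5036. Since -12417.5036 < 0, elliptic.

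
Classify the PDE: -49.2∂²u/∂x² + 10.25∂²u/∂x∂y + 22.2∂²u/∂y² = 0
A = -49.2, B = 10.25, C = 22.2. Discriminant B² - 4AC = 4474.0225. Since 4474.0225 > 0, hyperbolic.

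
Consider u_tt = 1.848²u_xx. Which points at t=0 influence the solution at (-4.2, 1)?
Domain of dependence: [-6.048, -2.352]. Signals travel at speed 1.848, so data within |x - -4.2| ≤ 1.848·1 = 1.848 can reach the point.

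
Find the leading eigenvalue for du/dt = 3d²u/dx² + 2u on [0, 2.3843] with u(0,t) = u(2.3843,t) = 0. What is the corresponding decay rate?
Eigenvalues: λₙ = 3n²π²/2.3843² - 2.
First three modes:
  n=1: λ₁ = 3π²/2.3843² - 2 ≈ 3.208
  n=2: λ₂ = 12π²/2.3843² - 2 ≈ 18.833
  n=3: λ₃ = 27π²/2.3843² - 2 ≈ 44.875
Since 3π²/2.3843² ≈ 5.208 > 2, all λₙ > 0.
The n=1 mode decays slowest → dominates as t → ∞.
Asymptotic: u ~ c₁ sin(πx/2.3843) e^{-λ₁t} with decay rate λ₁ ≈ 3.208.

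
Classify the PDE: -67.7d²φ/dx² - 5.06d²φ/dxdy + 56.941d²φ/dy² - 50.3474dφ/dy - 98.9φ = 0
A = -67.7, B = -5.06, C = 56.941. Discriminant B² - 4AC = 15445.2264. Since 15445.2264 > 0, hyperbolic.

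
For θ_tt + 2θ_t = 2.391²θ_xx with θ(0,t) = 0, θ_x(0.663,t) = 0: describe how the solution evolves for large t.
θ → 0. Damping (γ=2) dissipates energy; oscillations decay exponentially.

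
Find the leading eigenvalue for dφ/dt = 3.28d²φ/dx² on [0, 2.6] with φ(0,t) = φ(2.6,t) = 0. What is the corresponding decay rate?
Eigenvalues: λₙ = 3.28n²π²/2.6².
First three modes:
  n=1: λ₁ = 3.28π²/2.6² ≈ 4.789
  n=2: λ₂ = 13.12π²/2.6² ≈ 19.155 (4× faster decay)
  n=3: λ₃ = 29.52π²/2.6² ≈ 43.099 (9× faster decay)
As t → ∞, higher modes decay exponentially faster. The n=1 mode dominates: φ ~ c₁ sin(πx/2.6) e^{-λ₁t}.
Decay rate: λ₁ = 3.28π²/2.6² ≈ 4.789.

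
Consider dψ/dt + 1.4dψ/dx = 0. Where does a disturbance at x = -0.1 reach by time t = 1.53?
At x = 2.042. The characteristic carries data from (-0.1, 0) to (2.042, 1.53).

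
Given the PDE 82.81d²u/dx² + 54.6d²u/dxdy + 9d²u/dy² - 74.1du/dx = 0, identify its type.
The second-order coefficients are A = 82.81, B = 54.6, C = 9. Since B² - 4AC = 0 = 0, this is a parabolic PDE.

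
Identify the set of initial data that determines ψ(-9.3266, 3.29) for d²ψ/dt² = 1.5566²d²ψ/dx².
Domain of dependence: [-14.447814, -4.205386]. Signals travel at speed 1.5566, so data within |x - -9.3266| ≤ 1.5566·3.29 = 5.121214 can reach the point.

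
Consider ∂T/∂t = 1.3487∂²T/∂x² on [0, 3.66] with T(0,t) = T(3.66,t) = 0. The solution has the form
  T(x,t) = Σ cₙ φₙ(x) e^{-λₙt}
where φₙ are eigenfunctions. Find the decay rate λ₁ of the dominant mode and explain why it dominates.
Eigenvalues: λₙ = 1.3487n²π²/3.66².
First three modes:
  n=1: λ₁ = 1.3487π²/3.66² ≈ 0.994
  n=2: λ₂ = 5.3948π²/3.66² ≈ 3.975 (4× faster decay)
  n=3: λ₃ = 12.1383π²/3.66² ≈ 8.943 (9× faster decay)
As t → ∞, higher modes decay exponentially faster. The n=1 mode dominates: T ~ c₁ sin(πx/3.66) e^{-λ₁t}.
Decay rate: λ₁ = 1.3487π²/3.66² ≈ 0.994.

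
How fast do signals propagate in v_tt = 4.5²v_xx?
Speed = 4.5. Information travels along characteristics x = x₀ ± 4.5t.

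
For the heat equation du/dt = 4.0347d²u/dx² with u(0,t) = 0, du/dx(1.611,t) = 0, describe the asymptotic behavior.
u → 0. Heat escapes through the Dirichlet boundary.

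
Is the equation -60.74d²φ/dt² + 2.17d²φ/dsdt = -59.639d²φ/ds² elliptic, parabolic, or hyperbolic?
Rewriting in standard form: 59.639d²φ/ds² + 2.17d²φ/dsdt - 60.74d²φ/dt² = 0. Computing B² - 4AC with A = 59.639, B = 2.17, C = -60.74: discriminant = 14494.60034 (positive). Answer: hyperbolic.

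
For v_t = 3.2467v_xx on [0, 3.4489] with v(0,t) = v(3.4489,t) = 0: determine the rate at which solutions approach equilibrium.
Eigenvalues: λₙ = 3.2467n²π²/3.4489².
First three modes:
  n=1: λ₁ = 3.2467π²/3.4489² ≈ 2.694
  n=2: λ₂ = 12.9868π²/3.4489² ≈ 10.776 (4× faster decay)
  n=3: λ₃ = 29.2203π²/3.4489² ≈ 24.245 (9× faster decay)
As t → ∞, higher modes decay exponentially faster. The n=1 mode dominates: v ~ c₁ sin(πx/3.4489) e^{-λ₁t}.
Decay rate: λ₁ = 3.2467π²/3.4489² ≈ 2.694.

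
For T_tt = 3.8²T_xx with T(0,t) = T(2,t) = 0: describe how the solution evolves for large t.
T oscillates (no decay). Energy is conserved; the solution oscillates indefinitely as standing waves.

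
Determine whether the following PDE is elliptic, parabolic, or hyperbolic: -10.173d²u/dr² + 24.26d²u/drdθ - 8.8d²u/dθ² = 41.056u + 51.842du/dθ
Rewriting in standard form: -10.173d²u/dr² + 24.26d²u/drdθ - 8.8d²u/dθ² - 51.842du/dθ - 41.056u = 0. Coefficients: A = -10.173, B = 24.26, C = -8.8. B² - 4AC = 230.458, which is positive, so the equation is hyperbolic.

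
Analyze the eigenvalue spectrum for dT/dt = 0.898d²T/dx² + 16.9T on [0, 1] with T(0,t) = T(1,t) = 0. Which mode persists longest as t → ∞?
Eigenvalues: λₙ = 0.898n²π²/1² - 16.9.
First three modes:
  n=1: λ₁ = 0.898π² - 16.9 ≈ -8.037
  n=2: λ₂ = 3.592π² - 16.9 ≈ 18.552
  n=3: λ₃ = 8.082π² - 16.9 ≈ 62.866
Since 0.898π² ≈ 8.863 < 16.9, λ₁ < 0.
The n=1 mode grows fastest (−λₙ is largest for n=1) → dominates.
Asymptotic: T ~ c₁ sin(πx/1) e^{8.037t} (exponential growth at rate −λ₁ ≈ 8.037).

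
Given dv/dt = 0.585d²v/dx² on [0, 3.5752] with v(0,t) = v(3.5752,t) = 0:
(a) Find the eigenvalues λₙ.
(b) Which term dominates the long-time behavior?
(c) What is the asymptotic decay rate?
Eigenvalues: λₙ = 0.585n²π²/3.5752².
First three modes:
  n=1: λ₁ = 0.585π²/3.5752² ≈ 0.452
  n=2: λ₂ = 2.34π²/3.5752² ≈ 1.807 (4× faster decay)
  n=3: λ₃ = 5.265π²/3.5752² ≈ 4.065 (9× faster decay)
As t → ∞, higher modes decay exponentially faster. The n=1 mode dominates: v ~ c₁ sin(πx/3.5752) e^{-λ₁t}.
Decay rate: λ₁ = 0.585π²/3.5752² ≈ 0.452.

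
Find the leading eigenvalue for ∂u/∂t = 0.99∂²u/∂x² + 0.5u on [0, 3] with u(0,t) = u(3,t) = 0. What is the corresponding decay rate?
Eigenvalues: λₙ = 0.99n²π²/3² - 0.5.
First three modes:
  n=1: λ₁ = 0.99π²/3² - 0.5 ≈ 0.586
  n=2: λ₂ = 3.96π²/3² - 0.5 ≈ 3.843
  n=3: λ₃ = 8.91π²/3² - 0.5 ≈ 9.271
Since 0.99π²/3² ≈ 1.086 > 0.5, all λₙ > 0.
The n=1 mode decays slowest → dominates as t → ∞.
Asymptotic: u ~ c₁ sin(πx/3) e^{-λ₁t} with decay rate λ₁ ≈ 0.586.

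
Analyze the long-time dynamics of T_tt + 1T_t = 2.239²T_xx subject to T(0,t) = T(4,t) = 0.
Long-time behavior: T → 0. Damping (γ=1) dissipates energy; oscillations decay exponentially.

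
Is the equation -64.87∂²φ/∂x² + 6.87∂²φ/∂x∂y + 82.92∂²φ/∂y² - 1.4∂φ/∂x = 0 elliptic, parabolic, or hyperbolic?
Computing B² - 4AC with A = -64.87, B = 6.87, C = 82.92: discriminant = 21563.2785 (positive). Answer: hyperbolic.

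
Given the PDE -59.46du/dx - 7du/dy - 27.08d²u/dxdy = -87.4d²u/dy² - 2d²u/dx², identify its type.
Rewriting in standard form: 2d²u/dx² - 27.08d²u/dxdy + 87.4d²u/dy² - 59.46du/dx - 7du/dy = 0. The second-order coefficients are A = 2, B = -27.08, C = 87.4. Since B² - 4AC = 34.1264 > 0, this is a hyperbolic PDE.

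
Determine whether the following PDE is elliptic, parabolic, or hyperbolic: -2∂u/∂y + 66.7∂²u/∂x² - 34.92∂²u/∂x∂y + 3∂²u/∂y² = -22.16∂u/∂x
Rewriting in standard form: 66.7∂²u/∂x² - 34.92∂²u/∂x∂y + 3∂²u/∂y² + 22.16∂u/∂x - 2∂u/∂y = 0. Coefficients: A = 66.7, B = -34.92, C = 3. B² - 4AC = 419.0064, which is positive, so the equation is hyperbolic.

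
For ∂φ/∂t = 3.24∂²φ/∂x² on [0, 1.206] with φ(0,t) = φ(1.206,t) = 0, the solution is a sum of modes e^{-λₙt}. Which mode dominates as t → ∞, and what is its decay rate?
Eigenvalues: λₙ = 3.24n²π²/1.206².
First three modes:
  n=1: λ₁ = 3.24π²/1.206² ≈ 21.986
  n=2: λ₂ = 12.96π²/1.206² ≈ 87.945 (4× faster decay)
  n=3: λ₃ = 29.16π²/1.206² ≈ 197.876 (9× faster decay)
As t → ∞, higher modes decay exponentially faster. The n=1 mode dominates: φ ~ c₁ sin(πx/1.206) e^{-λ₁t}.
Decay rate: λ₁ = 3.24π²/1.206² ≈ 21.986.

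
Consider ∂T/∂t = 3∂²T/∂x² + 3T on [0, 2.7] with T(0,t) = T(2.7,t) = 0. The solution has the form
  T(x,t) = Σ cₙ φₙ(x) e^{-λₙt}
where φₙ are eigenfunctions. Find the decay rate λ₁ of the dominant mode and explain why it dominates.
Eigenvalues: λₙ = 3n²π²/2.7² - 3.
First three modes:
  n=1: λ₁ = 3π²/2.7² - 3 ≈ 1.062
  n=2: λ₂ = 12π²/2.7² - 3 ≈ 13.246
  n=3: λ₃ = 27π²/2.7² - 3 ≈ 33.554
Since 3π²/2.7² ≈ 4.062 > 3, all λₙ > 0.
The n=1 mode decays slowest → dominates as t → ∞.
Asymptotic: T ~ c₁ sin(πx/2.7) e^{-λ₁t} with decay rate λ₁ ≈ 1.062.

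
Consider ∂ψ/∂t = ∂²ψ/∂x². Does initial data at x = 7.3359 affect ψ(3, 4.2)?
Yes, for any finite x. The heat equation has infinite propagation speed, so all initial data affects all points at any t > 0.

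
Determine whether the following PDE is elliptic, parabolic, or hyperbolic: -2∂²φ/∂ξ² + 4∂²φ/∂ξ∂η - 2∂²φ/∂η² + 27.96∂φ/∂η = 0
Coefficients: A = -2, B = 4, C = -2. B² - 4AC = 0, which is zero, so the equation is parabolic.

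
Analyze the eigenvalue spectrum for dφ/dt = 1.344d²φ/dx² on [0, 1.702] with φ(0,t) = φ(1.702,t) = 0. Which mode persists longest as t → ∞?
Eigenvalues: λₙ = 1.344n²π²/1.702².
First three modes:
  n=1: λ₁ = 1.344π²/1.702² ≈ 4.579
  n=2: λ₂ = 5.376π²/1.702² ≈ 18.316 (4× faster decay)
  n=3: λ₃ = 12.096π²/1.702² ≈ 41.212 (9× faster decay)
As t → ∞, higher modes decay exponentially faster. The n=1 mode dominates: φ ~ c₁ sin(πx/1.702) e^{-λ₁t}.
Decay rate: λ₁ = 1.344π²/1.702² ≈ 4.579.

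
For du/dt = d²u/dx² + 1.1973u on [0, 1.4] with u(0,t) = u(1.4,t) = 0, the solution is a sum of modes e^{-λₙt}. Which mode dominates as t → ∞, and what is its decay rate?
Eigenvalues: λₙ = n²π²/1.4² - 1.1973.
First three modes:
  n=1: λ₁ = π²/1.4² - 1.1973 ≈ 3.838
  n=2: λ₂ = 4π²/1.4² - 1.1973 ≈ 18.945
  n=3: λ₃ = 9π²/1.4² - 1.1973 ≈ 44.122
Since π²/1.4² ≈ 5.036 > 1.1973, all λₙ > 0.
The n=1 mode decays slowest → dominates as t → ∞.
Asymptotic: u ~ c₁ sin(πx/1.4) e^{-λ₁t} with decay rate λ₁ ≈ 3.838.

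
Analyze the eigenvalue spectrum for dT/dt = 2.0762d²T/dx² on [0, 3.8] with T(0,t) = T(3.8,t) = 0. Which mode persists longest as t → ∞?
Eigenvalues: λₙ = 2.0762n²π²/3.8².
First three modes:
  n=1: λ₁ = 2.0762π²/3.8² ≈ 1.419
  n=2: λ₂ = 8.3048π²/3.8² ≈ 5.676 (4× faster decay)
  n=3: λ₃ = 18.6858π²/3.8² ≈ 12.772 (9× faster decay)
As t → ∞, higher modes decay exponentially faster. The n=1 mode dominates: T ~ c₁ sin(πx/3.8) e^{-λ₁t}.
Decay rate: λ₁ = 2.0762π²/3.8² ≈ 1.419.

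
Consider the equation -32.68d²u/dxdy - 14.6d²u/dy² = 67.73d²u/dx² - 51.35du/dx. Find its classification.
Rewriting in standard form: -67.73d²u/dx² - 32.68d²u/dxdy - 14.6d²u/dy² + 51.35du/dx = 0. Elliptic. (A = -67.73, B = -32.68, C = -14.6 gives B² - 4AC = -2887.4496.)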